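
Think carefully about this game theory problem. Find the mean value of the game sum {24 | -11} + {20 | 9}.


G1 = {24 | -11}, G2 = {20 | 9}
Each is a switch {a | b} with numbers a > b; its mean value is (a + b)/2, and mean value is additive over game sums: m(G1 + G2) = m(G1) + m(G2).
Mean of G1 = (24 + (-11))/2 = 13/2 = 13/2
Mean of G2 = (20 + (9))/2 = 29/2 = 29/2
Mean of G1 + G2 = 13/2 + 29/2 = 21

21


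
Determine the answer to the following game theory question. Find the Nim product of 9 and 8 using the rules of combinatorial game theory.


Nim multiplication is bilinear over XOR: (u XOR v) * w = (u*w) XOR (v*w).
So we split each operand into its bit components and XOR the pairwise Nim products.
9 = 1 + 8 (as XOR of powers of 2).
8 = 8 (as XOR of powers of 2).
Using the standard Nim-product table on single bits:
  2*2 = 3,   2*4 = 8,   2*8 = 12,
  4*4 = 6,   4*8 = 11,  8*8 = 13,
and  1*x = x (identity), k*l = l*k (commutative).
Pairwise Nim products:
  1 * 8 = 8
  8 * 8 = 13
XOR them: 8 XOR 13 = 5.
Result: 9 * 8 = 5 (in Nim).

5


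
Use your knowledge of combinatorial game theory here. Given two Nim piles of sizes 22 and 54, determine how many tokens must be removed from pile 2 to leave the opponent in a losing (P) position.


Piles: 22 and 54
Current XOR: 22 XOR 54 = 32 (non-zero, so this is an N-position).
To make the XOR zero, we need to find a move that balances the piles.
For pile 2 (size 54): target = 54 XOR 32 = 22
We reduce pile 2 from 54 to 22.
Tokens removed: 54 - 22 = 32
Verification: 22 XOR 22 = 0

32


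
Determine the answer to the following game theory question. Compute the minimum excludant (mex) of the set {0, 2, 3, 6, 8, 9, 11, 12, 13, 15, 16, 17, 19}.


Set = {0, 2, 3, 6, 8, 9, 11, 12, 13, 15, 16, 17, 19}
0 is in the set.
1 is NOT in the set. This is the mex.
mex = 1

1


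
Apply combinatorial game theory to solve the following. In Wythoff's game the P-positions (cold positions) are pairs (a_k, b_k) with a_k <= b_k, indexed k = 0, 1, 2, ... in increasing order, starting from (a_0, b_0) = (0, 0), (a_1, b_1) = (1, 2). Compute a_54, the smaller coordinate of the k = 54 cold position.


By Wythoff's theorem, a_k = floor(k * phi) and b_k = floor(k * phi^2) = a_k + k, where phi = (1 + sqrt(5))/2 is the golden ratio.
phi = (1 + sqrt(5))/2 = 1.618034
k = 54
k * phi = 54 * 1.618034 = 87.373835
a_54 = floor(k * phi) = 87

87


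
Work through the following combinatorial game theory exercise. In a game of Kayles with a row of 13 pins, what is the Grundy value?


Kayles: a move removes 1 or 2 adjacent pins from a contiguous row.
Removing pins from a row of k leaves two independent rows (a, b) with a + b = k - 1 (one pin) or a + b = k - 2 (two pins); an end removal gives a = 0.
By Sprague-Grundy, G(k) = mex{ G(a) XOR G(b) } over all these splits. G(0) = 0.
G(1): splits (0,0):0^0=0 -> mex({0}) = 1
G(2): splits (0,1):0^1=1 (0,0):0^0=0 -> mex({0, 1}) = 2
G(3): splits (0,2):0^2=2 (1,1):1^1=0 (0,1):0^1=1 -> mex({0, 1, 2}) = 3
G(4): splits (0,3):0^3=3 (1,2):1^2=3 (0,2):0^2=2 (1,1):1^1=0 -> mex({0, 2, 3}) = 1
G(5): splits (0,4):0^1=1 (1,3):1^3=2 (2,2):2^2=0 (0,3):0^3=3 (1,2):1^2=3 -> mex({0, 1, 2, 3}) = 4
G(6) = mex({0, 1, 2, 4}) = 3
G(7) = mex({0, 1, 3, 4, 5}) = 2
G(8) = mex({0, 2, 3, 5, 6}) = 1
G(9) = mex({0, 1, 2, 3, 6, 7}) = 4
G(10) = mex({0, 1, 3, 4, 5, 7}) = 2
G(11) = mex({0, 1, 2, 3, 4, 5}) = 6
G(12) = mex({0, 1, 2, 3, 5, 6, 7}) = 4
G(13) = mex({0, 2, 3, 4, 6, 7}) = 1
Therefore G(13) = 1.

1


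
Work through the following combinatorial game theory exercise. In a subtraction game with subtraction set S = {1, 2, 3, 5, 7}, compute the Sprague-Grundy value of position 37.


The subtraction set is S = {1, 2, 3, 5, 7}.
G(k) = mex{ G(k - s) : s in S, s <= k }. We compute iteratively: G(0) = 0.
G(1) = mex({0}) = 1
G(2) = mex({0, 1}) = 2
G(3) = mex({0, 1, 2}) = 3
G(4) = mex({1, 2, 3}) = 0
G(5) = mex({0, 2, 3}) = 1
G(6) = mex({0, 1, 3}) = 2
G(7) = mex({0, 1, 2}) = 3
G(8) = mex({1, 2, 3}) = 0
G(9) = mex({0, 2, 3}) = 1
G(10) = mex({0, 1, 3}) = 2
Observe that G(4)..G(10) = 0, 1, 2, 3, 0, 1, 2 repeats G(0)..G(6) = 0, 1, 2, 3, 0, 1, 2.
For k >= max(S) = 7, G(k) is determined by the previous 7 values G(k-7)..G(k-1); a window of 7 consecutive values has recurred shifted by 4, so by induction G(k + 4) = G(k) for all k >= 0: the sequence is periodic from the start with period 4.
One period: G(0..3) = 0, 1, 2, 3.
37 mod 4 = 1, so G(37) = G(1) = 1.

1


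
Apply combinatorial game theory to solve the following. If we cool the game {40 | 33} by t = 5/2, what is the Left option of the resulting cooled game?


Original game: {40 | 33} (a switch {a | b} with a > b).
Cooling by t (for t below the temperature (a - b)/2 = 7/2) taxes each move by t: {a | b} cooled by t is {a - t | b + t}.
Cooling amount: t = 5/2
Cooled Left option: 40 - 5/2 = 75/2
Cooled Right option: 33 + 5/2 = 71/2
Cooled game: {75/2 | 71/2}
Left option = 75/2

75/2


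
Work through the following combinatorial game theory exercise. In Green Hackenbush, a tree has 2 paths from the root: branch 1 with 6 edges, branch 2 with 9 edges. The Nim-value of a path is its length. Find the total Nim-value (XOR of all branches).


The tree has 2 branches from the ground vertex.
In Green Hackenbush, the Nim-value of a simple path of length k is k.
Branch 1: length 6, Nim-value = 6
Branch 2: length 9, Nim-value = 9
Total Nim-value = XOR of all branch values:
0 XOR 6 = 6
6 XOR 9 = 15
Nim-value of the tree = 15

15


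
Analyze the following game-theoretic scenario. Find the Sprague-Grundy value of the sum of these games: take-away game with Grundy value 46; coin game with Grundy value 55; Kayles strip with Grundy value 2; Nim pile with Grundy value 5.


By the Sprague-Grundy theorem, the Grundy value of a sum of games is the XOR of individual Grundy values.
take-away game: Grundy value = 46. Running XOR: 0 XOR 46 = 46
coin game: Grundy value = 55. Running XOR: 46 XOR 55 = 25
Kayles strip: Grundy value = 2. Running XOR: 25 XOR 2 = 27
Nim pile: Grundy value = 5. Running XOR: 27 XOR 5 = 30
The combined Grundy value is 30.

30


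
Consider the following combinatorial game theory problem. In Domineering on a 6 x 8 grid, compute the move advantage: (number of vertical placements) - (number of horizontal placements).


Board is 6 x 8 (rows x cols).
Left (vertical) placements: (rows-1) * cols = 5 * 8 = 40
Right (horizontal) placements: rows * (cols-1) = 6 * 7 = 42
Advantage = Left - Right = 40 - 42 = -2

-2


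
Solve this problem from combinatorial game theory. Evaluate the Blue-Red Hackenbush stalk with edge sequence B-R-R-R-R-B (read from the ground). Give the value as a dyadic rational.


Edges (from ground): B-R-R-R-R-B
By Berlekamp's sign-expansion rule, a Blue-Red Hackenbush stalk has the value of the surreal number whose sign sequence is the edge sequence with B -> + and R -> -.
Sign sequence: +----+
Trace the sign expansion in the surreal number tree, starting from 0:
Edge 1: B (sign +) -> bounds (0, +inf), value = 1
Edge 2: R (sign -) -> bounds (0, 1), value = 1/2
Edge 3: R (sign -) -> bounds (0, 1/2), value = 1/4
Edge 4: R (sign -) -> bounds (0, 1/4), value = 1/8
Edge 5: R (sign -) -> bounds (0, 1/8), value = 1/16
Edge 6: B (sign +) -> bounds (1/16, 1/8), value = 3/32
Game value = 3/32

3/32


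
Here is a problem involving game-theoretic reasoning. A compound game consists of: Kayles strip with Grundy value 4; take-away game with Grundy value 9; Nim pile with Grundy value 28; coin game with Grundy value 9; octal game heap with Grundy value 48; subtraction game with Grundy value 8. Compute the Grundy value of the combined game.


By the Sprague-Grundy theorem, the Grundy value of a sum of games is the XOR of individual Grundy values.
Kayles strip: Grundy value = 4. Running XOR: 0 XOR 4 = 4
take-away game: Grundy value = 9. Running XOR: 4 XOR 9 = 13
Nim pile: Grundy value = 28. Running XOR: 13 XOR 28 = 17
coin game: Grundy value = 9. Running XOR: 17 XOR 9 = 24
octal game heap: Grundy value = 48. Running XOR: 24 XOR 48 = 40
subtraction game: Grundy value = 8. Running XOR: 40 XOR 8 = 32
The combined Grundy value is 32.

32


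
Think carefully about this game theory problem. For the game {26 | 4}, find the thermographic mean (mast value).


Game = {26 | 4}, a switch {a | b} with numbers a > b.
Its thermograph has left wall a - t and right wall b + t, which meet at t = (a - b)/2, where both equal (a + b)/2. So the mast (mean value) is at (a + b)/2.
Mean = (26 + (4))/2 = 30/2 = 15

15


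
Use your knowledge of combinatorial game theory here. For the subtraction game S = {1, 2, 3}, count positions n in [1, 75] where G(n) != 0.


Subtraction set S = {1, 2, 3}, so G(n) = n mod 4.
G(n) = 0 when n is a multiple of 4.
Multiples of 4 in [1, 75]: 18
N-positions (nonzero Grundy) = 75 - 18 = 57

57


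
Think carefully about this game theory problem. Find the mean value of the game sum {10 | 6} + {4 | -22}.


G1 = {10 | 6}, G2 = {4 | -22}
Each is a switch {a | b} with numbers a > b; its mean value is (a + b)/2, and mean value is additive over game sums: m(G1 + G2) = m(G1) + m(G2).
Mean of G1 = (10 + (6))/2 = 16/2 = 8
Mean of G2 = (4 + (-22))/2 = -18/2 = -9
Mean of G1 + G2 = 8 + -9 = -1

-1


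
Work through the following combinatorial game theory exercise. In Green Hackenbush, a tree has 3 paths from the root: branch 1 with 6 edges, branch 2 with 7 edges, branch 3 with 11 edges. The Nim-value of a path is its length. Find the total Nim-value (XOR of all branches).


The tree has 3 branches from the ground vertex.
In Green Hackenbush, the Nim-value of a simple path of length k is k.
Branch 1: length 6, Nim-value = 6
Branch 2: length 7, Nim-value = 7
Branch 3: length 11, Nim-value = 11
Total Nim-value = XOR of all branch values:
0 XOR 6 = 6
6 XOR 7 = 1
1 XOR 11 = 10
Nim-value of the tree = 10

10


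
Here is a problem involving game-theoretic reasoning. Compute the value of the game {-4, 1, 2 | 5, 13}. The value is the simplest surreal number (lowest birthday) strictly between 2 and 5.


Left options: {-4, 1, 2}, max = 2
Right options: {5, 13}, min = 5
All options are numbers and max(Left) < min(Right), so by the simplicity theorem the value is the simplest (earliest-born) number strictly between 2 and 5.
Integers 3 through 4 all lie strictly between 2 and 5.
Among integers, the simplest (lowest birthday = smallest |n|; 0 is born on day 0, +-n on day n) is 3.
No non-integer in the interval can be simpler: if x is a non-integer in the interval, then floor(x) or ceil(x) also lies in the interval (the interval contains an integer), and both are proper prefixes of x's sign expansion, i.e. born earlier. So the game value is 3.
Game value = 3

3


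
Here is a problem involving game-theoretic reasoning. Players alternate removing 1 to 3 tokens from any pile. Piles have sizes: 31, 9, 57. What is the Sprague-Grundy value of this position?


Subtraction set: {1, 2, 3}
For this subtraction set, G(n) = n mod 4 (period = max + 1 = 4).
Pile 1 (size 31): G(31) = 31 mod 4 = 3
Pile 2 (size 9): G(9) = 9 mod 4 = 1
Pile 3 (size 57): G(57) = 57 mod 4 = 1
Total Grundy value = XOR of all: 3 XOR 1 XOR 1 = 3

3


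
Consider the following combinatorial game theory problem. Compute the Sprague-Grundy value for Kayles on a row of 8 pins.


Kayles: a move removes 1 or 2 adjacent pins from a contiguous row.
Removing pins from a row of k leaves two independent rows (a, b) with a + b = k - 1 (one pin) or a + b = k - 2 (two pins); an end removal gives a = 0.
By Sprague-Grundy, G(k) = mex{ G(a) XOR G(b) } over all these splits. G(0) = 0.
G(1): splits (0,0):0^0=0 -> mex({0}) = 1
G(2): splits (0,1):0^1=1 (0,0):0^0=0 -> mex({0, 1}) = 2
G(3): splits (0,2):0^2=2 (1,1):1^1=0 (0,1):0^1=1 -> mex({0, 1, 2}) = 3
G(4): splits (0,3):0^3=3 (1,2):1^2=3 (0,2):0^2=2 (1,1):1^1=0 -> mex({0, 2, 3}) = 1
G(5): splits (0,4):0^1=1 (1,3):1^3=2 (2,2):2^2=0 (0,3):0^3=3 (1,2):1^2=3 -> mex({0, 1, 2, 3}) = 4
G(6) = mex({0, 1, 2, 4}) = 3
G(7) = mex({0, 1, 3, 4, 5}) = 2
G(8) = mex({0, 2, 3, 5, 6}) = 1
Therefore G(8) = 1.

1


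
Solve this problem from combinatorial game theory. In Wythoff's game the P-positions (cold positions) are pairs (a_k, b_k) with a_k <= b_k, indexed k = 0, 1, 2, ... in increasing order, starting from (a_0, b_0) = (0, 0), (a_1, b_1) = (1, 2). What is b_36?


By Wythoff's theorem, a_k = floor(k * phi) and b_k = floor(k * phi^2) = a_k + k, where phi = (1 + sqrt(5))/2 is the golden ratio.
phi = (1 + sqrt(5))/2 = 1.618034
phi^2 = phi + 1 = 2.618034
k = 36
k * phi^2 = 36 * 2.618034 = 94.249224
b_36 = floor(k * phi^2) = 94 (check: a_36 + k = 58 + 36 = 94)

94


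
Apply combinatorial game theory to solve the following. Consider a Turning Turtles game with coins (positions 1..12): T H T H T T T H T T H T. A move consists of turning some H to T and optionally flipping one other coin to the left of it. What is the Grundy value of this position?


Coins: T H T H T T T H T T H T
Key fact: a single head at position k behaves exactly like a Nim heap of size k (turning it to T and optionally flipping a coin at j < k corresponds to moving the heap from k to j, or to 0), and heads combine as a disjunctive sum (two heads at the same place would cancel, matching j XOR j = 0). So the Nim-value is the XOR of the 1-indexed positions of the heads.
Face-up positions (1-indexed): [2, 4, 8, 11]
XOR 0 with 2: 0 XOR 2 = 2
XOR 2 with 4: 2 XOR 4 = 6
XOR 6 with 8: 6 XOR 8 = 14
XOR 14 with 11: 14 XOR 11 = 5
Nim-value = 5

5


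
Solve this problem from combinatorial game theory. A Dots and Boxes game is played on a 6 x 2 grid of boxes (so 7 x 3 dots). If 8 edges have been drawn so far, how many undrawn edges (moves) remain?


Grid: 6 x 2 boxes, i.e. 7 rows and 3 columns of dots.
Horizontal edges: (rows + 1) * cols = 7 * 2 = 14
Vertical edges: rows * (cols + 1) = 6 * 3 = 18
Total edges: 14 + 18 = 32
Edges drawn: 8
Remaining: 32 - 8 = 24

24


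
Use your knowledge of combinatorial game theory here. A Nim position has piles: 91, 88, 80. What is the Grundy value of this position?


We need the XOR (exclusive or) of all pile sizes.
After XOR-ing pile 1 (size 91): 0 XOR 91 = 91
After XOR-ing pile 2 (size 88): 91 XOR 88 = 3
After XOR-ing pile 3 (size 80): 3 XOR 80 = 83
The Nim-value of this position is 83.

83


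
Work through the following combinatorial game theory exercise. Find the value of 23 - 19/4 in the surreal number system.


x = 23, y = 19/4
Converting to common denominator: 4
x = 92/4, y = 19/4
x - y = 23 - 19/4 = 73/4

73/4


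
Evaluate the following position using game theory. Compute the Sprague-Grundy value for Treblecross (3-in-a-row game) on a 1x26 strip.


Treblecross: place X on empty cells; 3-in-a-row wins.
Playing within two cells of an existing X lets the opponent win at once, so sensible play treats the cells i-2..i+2 around each X as dead. The player left with no safe cell loses, so this is a normal-play take-away game on strips of safe cells.
Placing X at cell i (0-indexed) of a strip of k safe cells leaves independent strips of sizes max(0, i-2) and max(0, k-i-3). Hence G(k) = mex{ G(max(0,i-2)) XOR G(max(0,k-i-3)) : 0 <= i < k }, with G(0) = 0.
G(1): splits (0,0):0^0=0 -> mex({0}) = 1
G(2): splits (0,0):0^0=0 -> mex({0}) = 1
G(3): splits (0,0):0^0=0 -> mex({0}) = 1
G(4): splits (0,1):0^1=1 (0,0):0^0=0 -> mex({0, 1}) = 2
G(5): splits (0,2):0^1=1 (0,1):0^1=1 (0,0):0^0=0 -> mex({0, 1}) = 2
G(6) = mex({1}) = 0
G(7) = mex({0, 1, 2}) = 3
G(8) = mex({0, 1, 2}) = 3
G(9) = mex({0, 2}) = 1
G(10) = mex({0, 2, 3}) = 1
G(11) = mex({0, 3}) = 1
G(12) = mex({1, 3}) = 0
G(13) = mex({0, 1, 2, 3}) = 4
G(14) = mex({0, 1, 2}) = 3
G(15) = mex({0, 1, 2}) = 3
G(16) = mex({0, 1, 2, 4}) = 3
G(17) = mex({0, 1, 3, 4}) = 2
G(18) = mex({0, 1, 3, 4}) = 2
G(19) = mex({0, 1, 3, 5}) = 2
G(20) = mex({0, 1, 2, 3, 5}) = 4
G(21) = mex({0, 1, 2, 3, 5}) = 4
G(22) = mex({1, 2, 6}) = 0
G(23) = mex({0, 1, 2, 3, 4, 6}) = 5
G(24) = mex({0, 1, 2, 3, 4}) = 5
G(25) = mex({0, 1, 3, 4, 7}) = 2
G(26) = mex({0, 1, 3, 4, 5, 7}) = 2
Therefore G(26) = 2.

2


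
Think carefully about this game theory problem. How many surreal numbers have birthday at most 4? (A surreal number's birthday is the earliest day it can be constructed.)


Day 0: {|} = 0 is born. Count = 1.
Day n: the number of surreal numbers born by day n is 2^(n+1) - 1.
By day 0: 2^1 - 1 = 1
By day 1: 2^2 - 1 = 3
By day 2: 2^3 - 1 = 7
By day 3: 2^4 - 1 = 15
By day 4: 2^5 - 1 = 31
By day 4: 31 surreal numbers.

31


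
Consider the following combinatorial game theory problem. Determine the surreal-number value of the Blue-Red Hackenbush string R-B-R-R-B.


Edges (from ground): R-B-R-R-B
By Berlekamp's sign-expansion rule, a Blue-Red Hackenbush stalk has the value of the surreal number whose sign sequence is the edge sequence with B -> + and R -> -.
Sign sequence: -+--+
Trace the sign expansion in the surreal number tree, starting from 0:
Edge 1: R (sign -) -> bounds (-inf, 0), value = -1
Edge 2: B (sign +) -> bounds (-1, 0), value = -1/2
Edge 3: R (sign -) -> bounds (-1, -1/2), value = -3/4
Edge 4: R (sign -) -> bounds (-1, -3/4), value = -7/8
Edge 5: B (sign +) -> bounds (-7/8, -3/4), value = -13/16
Game value = -13/16

-13/16


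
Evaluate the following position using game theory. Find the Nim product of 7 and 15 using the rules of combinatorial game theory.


Nim multiplication is bilinear over XOR: (u XOR v) * w = (u*w) XOR (v*w).
So we split each operand into its bit components and XOR the pairwise Nim products.
7 = 1 + 2 + 4 (as XOR of powers of 2).
15 = 1 + 2 + 4 + 8 (as XOR of powers of 2).
Using the standard Nim-product table on single bits:
  2*2 = 3,   2*4 = 8,   2*8 = 12,
  4*4 = 6,   4*8 = 11,  8*8 = 13,
and  1*x = x (identity), k*l = l*k (commutative).
Pairwise Nim products:
  1 * 1 = 1
  1 * 2 = 2
  1 * 4 = 4
  1 * 8 = 8
  2 * 1 = 2
  2 * 2 = 3
  2 * 4 = 8
  2 * 8 = 12
  4 * 1 = 4
  4 * 2 = 8
  4 * 4 = 6
  4 * 8 = 11
XOR them: 1 XOR 2 XOR 4 XOR 8 XOR 2 XOR 3 XOR 8 XOR 12 XOR 4 XOR 8 XOR 6 XOR 11 = 11.
Result: 7 * 15 = 11 (in Nim).

11


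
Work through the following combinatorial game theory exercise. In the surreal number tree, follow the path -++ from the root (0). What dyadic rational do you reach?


Sign expansion: -++
Rule: track bounds (lo, hi), initially (-inf, +inf). On '+', the current value becomes lo and we move to the simplest number in (value, hi): value + 1 if hi = +inf, otherwise the midpoint (value + hi)/2. On '-', the current value becomes hi and we move to value - 1 if lo = -inf, otherwise the midpoint (lo + value)/2.
Start at 0.
Step 1: sign = -, move left. Bounds: (-inf, 0). Value = -1
Step 2: sign = +, move right. Bounds: (-1, 0). Value = -1/2
Step 3: sign = +, move right. Bounds: (-1/2, 0). Value = -1/4
The surreal number with sign expansion -++ is -1/4.

-1/4


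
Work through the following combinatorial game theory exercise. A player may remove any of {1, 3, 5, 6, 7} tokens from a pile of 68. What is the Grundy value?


The subtraction set is S = {1, 3, 5, 6, 7}.
G(k) = mex{ G(k - s) : s in S, s <= k }. We compute iteratively: G(0) = 0.
G(1) = mex({0}) = 1
G(2) = mex({1}) = 0
G(3) = mex({0}) = 1
G(4) = mex({1}) = 0
G(5) = mex({0}) = 1
G(6) = mex({0, 1}) = 2
G(7) = mex({0, 1, 2}) = 3
G(8) = mex({0, 1, 3}) = 2
G(9) = mex({0, 1, 2}) = 3
G(10) = mex({0, 1, 3}) = 2
G(11) = mex({0, 1, 2}) = 3
G(12) = mex({1, 2, 3}) = 0
G(13) = mex({0, 2, 3}) = 1
G(14) = mex({1, 2, 3}) = 0
G(15) = mex({0, 2, 3}) = 1
G(16) = mex({1, 2, 3}) = 0
G(17) = mex({0, 2, 3}) = 1
G(18) = mex({0, 1, 3}) = 2
Observe that G(12)..G(18) = 0, 1, 0, 1, 0, 1, 2 repeats G(0)..G(6) = 0, 1, 0, 1, 0, 1, 2.
For k >= max(S) = 7, G(k) is determined by the previous 7 values G(k-7)..G(k-1); a window of 7 consecutive values has recurred shifted by 12, so by induction G(k + 12) = G(k) for all k >= 0: the sequence is periodic from the start with period 12.
One period: G(0..11) = 0, 1, 0, 1, 0, 1, 2, 3, 2, 3, 2, 3.
68 mod 12 = 8, so G(68) = G(8) = 2.

2


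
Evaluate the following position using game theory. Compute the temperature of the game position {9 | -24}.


The game is {9 | -24}, a switch {a | b} with numbers a > b.
Cooling {a | b} by t gives {a - t | b + t}, which stops being hot when a - t = b + t, i.e. at t = (a - b)/2. So the temperature of a switch is (a - b)/2.
Temperature = (Left option - Right option) / 2
= (9 - (-24)) / 2
= 33 / 2
= 33/2

33/2


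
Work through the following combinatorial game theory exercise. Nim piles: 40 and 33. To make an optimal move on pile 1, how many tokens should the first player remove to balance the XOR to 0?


Piles: 40 and 33
Current XOR: 40 XOR 33 = 9 (non-zero, so this is an N-position).
To make the XOR zero, we need to find a move that balances the piles.
For pile 1 (size 40): target = 40 XOR 9 = 33
We reduce pile 1 from 40 to 33.
Tokens removed: 40 - 33 = 7
Verification: 33 XOR 33 = 0

7


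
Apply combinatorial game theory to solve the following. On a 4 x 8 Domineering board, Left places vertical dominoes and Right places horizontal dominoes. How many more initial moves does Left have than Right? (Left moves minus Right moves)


Board is 4 x 8 (rows x cols).
Left (vertical) placements: (rows-1) * cols = 3 * 8 = 24
Right (horizontal) placements: rows * (cols-1) = 4 * 7 = 28
Advantage = Left - Right = 24 - 28 = -4

-4


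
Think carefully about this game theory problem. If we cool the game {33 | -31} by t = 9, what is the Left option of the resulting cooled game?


Original game: {33 | -31} (a switch {a | b} with a > b).
Cooling by t (for t below the temperature (a - b)/2 = 32) taxes each move by t: {a | b} cooled by t is {a - t | b + t}.
Cooling amount: t = 9
Cooled Left option: 33 - 9 = 24
Cooled Right option: -31 + 9 = -22
Cooled game: {24 | -22}
Left option = 24

24


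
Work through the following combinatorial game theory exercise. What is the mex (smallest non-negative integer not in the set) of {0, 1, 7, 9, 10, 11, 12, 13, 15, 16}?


Set = {0, 1, 7, 9, 10, 11, 12, 13, 15, 16}
0 is in the set.
1 is in the set.
2 is NOT in the set. This is the mex.
mex = 2

2


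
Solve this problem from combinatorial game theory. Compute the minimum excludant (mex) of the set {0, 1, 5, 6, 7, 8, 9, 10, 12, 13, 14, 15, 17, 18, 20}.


Set = {0, 1, 5, 6, 7, 8, 9, 10, 12, 13, 14, 15, 17, 18, 20}
0 is in the set.
1 is in the set.
2 is NOT in the set. This is the mex.
mex = 2

2


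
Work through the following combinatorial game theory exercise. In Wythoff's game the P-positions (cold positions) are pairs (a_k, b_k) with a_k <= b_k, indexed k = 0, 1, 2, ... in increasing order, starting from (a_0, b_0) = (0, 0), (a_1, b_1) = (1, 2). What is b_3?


By Wythoff's theorem, a_k = floor(k * phi) and b_k = floor(k * phi^2) = a_k + k, where phi = (1 + sqrt(5))/2 is the golden ratio.
phi = (1 + sqrt(5))/2 = 1.618034
phi^2 = phi + 1 = 2.618034
k = 3
k * phi^2 = 3 * 2.618034 = 7.854102
b_3 = floor(k * phi^2) = 7 (check: a_3 + k = 4 + 3 = 7)

7


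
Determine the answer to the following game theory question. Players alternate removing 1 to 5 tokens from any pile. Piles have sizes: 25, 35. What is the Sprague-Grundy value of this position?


Subtraction set: {1, 2, 3, 4, 5}
For this subtraction set, G(n) = n mod 6 (period = max + 1 = 6).
Pile 1 (size 25): G(25) = 25 mod 6 = 1
Pile 2 (size 35): G(35) = 35 mod 6 = 5
Total Grundy value = XOR of all: 1 XOR 5 = 4

4


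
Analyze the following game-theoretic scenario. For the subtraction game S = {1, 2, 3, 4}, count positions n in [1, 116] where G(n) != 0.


Subtraction set S = {1, 2, 3, 4}, so G(n) = n mod 5.
G(n) = 0 when n is a multiple of 5.
Multiples of 5 in [1, 116]: 23
N-positions (nonzero Grundy) = 116 - 23 = 93

93


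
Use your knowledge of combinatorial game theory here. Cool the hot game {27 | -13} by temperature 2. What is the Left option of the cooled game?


Original game: {27 | -13} (a switch {a | b} with a > b).
Cooling by t (for t below the temperature (a - b)/2 = 20) taxes each move by t: {a | b} cooled by t is {a - t | b + t}.
Cooling amount: t = 2
Cooled Left option: 27 - 2 = 25
Cooled Right option: -13 + 2 = -11
Cooled game: {25 | -11}
Left option = 25

25


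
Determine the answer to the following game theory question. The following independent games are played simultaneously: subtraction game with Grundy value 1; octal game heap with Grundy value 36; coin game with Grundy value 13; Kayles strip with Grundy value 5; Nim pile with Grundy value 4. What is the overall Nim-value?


By the Sprague-Grundy theorem, the Grundy value of a sum of games is the XOR of individual Grundy values.
subtraction game: Grundy value = 1. Running XOR: 0 XOR 1 = 1
octal game heap: Grundy value = 36. Running XOR: 1 XOR 36 = 37
coin game: Grundy value = 13. Running XOR: 37 XOR 13 = 40
Kayles strip: Grundy value = 5. Running XOR: 40 XOR 5 = 45
Nim pile: Grundy value = 4. Running XOR: 45 XOR 4 = 41
The combined Grundy value is 41.

41


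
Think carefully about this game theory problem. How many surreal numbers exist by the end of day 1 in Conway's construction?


Day 0: {|} = 0 is born. Count = 1.
Day n: the number of surreal numbers born by day n is 2^(n+1) - 1.
By day 0: 2^1 - 1 = 1
By day 1: 2^2 - 1 = 3
By day 1: 3 surreal numbers.

3


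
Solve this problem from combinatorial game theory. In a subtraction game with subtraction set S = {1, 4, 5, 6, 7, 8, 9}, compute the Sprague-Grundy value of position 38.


The subtraction set is S = {1, 4, 5, 6, 7, 8, 9}.
G(k) = mex{ G(k - s) : s in S, s <= k }. We compute iteratively: G(0) = 0.
G(1) = mex({0}) = 1
G(2) = mex({1}) = 0
G(3) = mex({0}) = 1
G(4) = mex({0, 1}) = 2
G(5) = mex({0, 1, 2}) = 3
G(6) = mex({0, 1, 3}) = 2
G(7) = mex({0, 1, 2}) = 3
G(8) = mex({0, 1, 2, 3}) = 4
G(9) = mex({0, 1, 2, 3, 4}) = 5
G(10) = mex({0, 1, 2, 3, 5}) = 4
G(11) = mex({0, 1, 2, 3, 4}) = 5
G(12) = mex({1, 2, 3, 4, 5}) = 0
G(13) = mex({0, 2, 3, 4, 5}) = 1
G(14) = mex({1, 2, 3, 4, 5}) = 0
G(15) = mex({0, 2, 3, 4, 5}) = 1
G(16) = mex({0, 1, 3, 4, 5}) = 2
G(17) = mex({0, 1, 2, 4, 5}) = 3
G(18) = mex({0, 1, 3, 4, 5}) = 2
G(19) = mex({0, 1, 2, 4, 5}) = 3
G(20) = mex({0, 1, 2, 3, 5}) = 4
Observe that G(12)..G(20) = 0, 1, 0, 1, 2, 3, 2, 3, 4 repeats G(0)..G(8) = 0, 1, 0, 1, 2, 3, 2, 3, 4.
For k >= max(S) = 9, G(k) is determined by the previous 9 values G(k-9)..G(k-1); a window of 9 consecutive values has recurred shifted by 12, so by induction G(k + 12) = G(k) for all k >= 0: the sequence is periodic from the start with period 12.
One period: G(0..11) = 0, 1, 0, 1, 2, 3, 2, 3, 4, 5, 4, 5.
38 mod 12 = 2, so G(38) = G(2) = 0.

0


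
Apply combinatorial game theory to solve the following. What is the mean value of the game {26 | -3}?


Game = {26 | -3}, a switch {a | b} with numbers a > b.
Its thermograph has left wall a - t and right wall b + t, which meet at t = (a - b)/2, where both equal (a + b)/2. So the mast (mean value) is at (a + b)/2.
Mean = (26 + (-3))/2 = 23/2 = 23/2

23/2


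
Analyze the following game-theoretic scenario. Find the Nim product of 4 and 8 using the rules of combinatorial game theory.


Nim multiplication is bilinear over XOR: (u XOR v) * w = (u*w) XOR (v*w).
So we split each operand into its bit components and XOR the pairwise Nim products.
4 = 4 (as XOR of powers of 2).
8 = 8 (as XOR of powers of 2).
Using the standard Nim-product table on single bits:
  2*2 = 3,   2*4 = 8,   2*8 = 12,
  4*4 = 6,   4*8 = 11,  8*8 = 13,
and  1*x = x (identity), k*l = l*k (commutative).
Pairwise Nim products:
  4 * 8 = 11
XOR them: 11 = 11.
Result: 4 * 8 = 11 (in Nim).

11


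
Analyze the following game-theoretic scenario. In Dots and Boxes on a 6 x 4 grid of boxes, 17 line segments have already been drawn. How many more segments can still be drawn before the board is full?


Grid: 6 x 4 boxes, i.e. 7 rows and 5 columns of dots.
Horizontal edges: (rows + 1) * cols = 7 * 4 = 28
Vertical edges: rows * (cols + 1) = 6 * 5 = 30
Total edges: 28 + 30 = 58
Edges drawn: 17
Remaining: 58 - 17 = 41

41


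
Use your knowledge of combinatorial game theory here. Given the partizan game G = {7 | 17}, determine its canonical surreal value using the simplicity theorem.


Left options: {7}, max = 7
Right options: {17}, min = 17
All options are numbers and max(Left) < min(Right), so by the simplicity theorem the value is the simplest (earliest-born) number strictly between 7 and 17.
Integers 8 through 16 all lie strictly between 7 and 17.
Among integers, the simplest (lowest birthday = smallest |n|; 0 is born on day 0, +-n on day n) is 8.
No non-integer in the interval can be simpler: if x is a non-integer in the interval, then floor(x) or ceil(x) also lies in the interval (the interval contains an integer), and both are proper prefixes of x's sign expansion, i.e. born earlier. So the game value is 8.
Game value = 8

8


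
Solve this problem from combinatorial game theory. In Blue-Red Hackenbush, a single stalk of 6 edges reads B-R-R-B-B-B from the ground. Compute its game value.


Edges (from ground): B-R-R-B-B-B
By Berlekamp's sign-expansion rule, a Blue-Red Hackenbush stalk has the value of the surreal number whose sign sequence is the edge sequence with B -> + and R -> -.
Sign sequence: +--+++
Trace the sign expansion in the surreal number tree, starting from 0:
Edge 1: B (sign +) -> bounds (0, +inf), value = 1
Edge 2: R (sign -) -> bounds (0, 1), value = 1/2
Edge 3: R (sign -) -> bounds (0, 1/2), value = 1/4
Edge 4: B (sign +) -> bounds (1/4, 1/2), value = 3/8
Edge 5: B (sign +) -> bounds (3/8, 1/2), value = 7/16
Edge 6: B (sign +) -> bounds (7/16, 1/2), value = 15/32
Game value = 15/32

15/32


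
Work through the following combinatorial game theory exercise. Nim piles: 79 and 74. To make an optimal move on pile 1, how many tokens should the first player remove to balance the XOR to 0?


Piles: 79 and 74
Current XOR: 79 XOR 74 = 5 (non-zero, so this is an N-position).
To make the XOR zero, we need to find a move that balances the piles.
For pile 1 (size 79): target = 79 XOR 5 = 74
We reduce pile 1 from 79 to 74.
Tokens removed: 79 - 74 = 5
Verification: 74 XOR 74 = 0

5


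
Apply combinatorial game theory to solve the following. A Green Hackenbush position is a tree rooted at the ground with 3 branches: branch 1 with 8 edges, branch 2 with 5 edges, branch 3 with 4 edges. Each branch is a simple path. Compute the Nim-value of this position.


The tree has 3 branches from the ground vertex.
In Green Hackenbush, the Nim-value of a simple path of length k is k.
Branch 1: length 8, Nim-value = 8
Branch 2: length 5, Nim-value = 5
Branch 3: length 4, Nim-value = 4
Total Nim-value = XOR of all branch values:
0 XOR 8 = 8
8 XOR 5 = 13
13 XOR 4 = 9
Nim-value of the tree = 9

9


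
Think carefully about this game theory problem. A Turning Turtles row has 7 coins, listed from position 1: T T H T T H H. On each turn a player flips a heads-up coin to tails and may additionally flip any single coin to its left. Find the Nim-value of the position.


Coins: T T H T T H H
Key fact: a single head at position k behaves exactly like a Nim heap of size k (turning it to T and optionally flipping a coin at j < k corresponds to moving the heap from k to j, or to 0), and heads combine as a disjunctive sum (two heads at the same place would cancel, matching j XOR j = 0). So the Nim-value is the XOR of the 1-indexed positions of the heads.
Face-up positions (1-indexed): [3, 6, 7]
XOR 0 with 3: 0 XOR 3 = 3
XOR 3 with 6: 3 XOR 6 = 5
XOR 5 with 7: 5 XOR 7 = 2
Nim-value = 2

2


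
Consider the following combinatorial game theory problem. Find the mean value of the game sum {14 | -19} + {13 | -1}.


G1 = {14 | -19}, G2 = {13 | -1}
Each is a switch {a | b} with numbers a > b; its mean value is (a + b)/2, and mean value is additive over game sums: m(G1 + G2) = m(G1) + m(G2).
Mean of G1 = (14 + (-19))/2 = -5/2 = -5/2
Mean of G2 = (13 + (-1))/2 = 12/2 = 6
Mean of G1 + G2 = -5/2 + 6 = 7/2

7/2


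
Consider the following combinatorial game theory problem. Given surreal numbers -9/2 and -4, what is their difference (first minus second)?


x = -9/2, y = -4
Converting to common denominator: 2
x = -9/2, y = -8/2
x - y = -9/2 - -4 = -1/2

-1/2


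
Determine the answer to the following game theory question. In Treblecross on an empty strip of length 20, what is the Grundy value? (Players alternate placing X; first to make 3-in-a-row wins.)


Treblecross: place X on empty cells; 3-in-a-row wins.
Playing within two cells of an existing X lets the opponent win at once, so sensible play treats the cells i-2..i+2 around each X as dead. The player left with no safe cell loses, so this is a normal-play take-away game on strips of safe cells.
Placing X at cell i (0-indexed) of a strip of k safe cells leaves independent strips of sizes max(0, i-2) and max(0, k-i-3). Hence G(k) = mex{ G(max(0,i-2)) XOR G(max(0,k-i-3)) : 0 <= i < k }, with G(0) = 0.
G(1): splits (0,0):0^0=0 -> mex({0}) = 1
G(2): splits (0,0):0^0=0 -> mex({0}) = 1
G(3): splits (0,0):0^0=0 -> mex({0}) = 1
G(4): splits (0,1):0^1=1 (0,0):0^0=0 -> mex({0, 1}) = 2
G(5): splits (0,2):0^1=1 (0,1):0^1=1 (0,0):0^0=0 -> mex({0, 1}) = 2
G(6) = mex({1}) = 0
G(7) = mex({0, 1, 2}) = 3
G(8) = mex({0, 1, 2}) = 3
G(9) = mex({0, 2}) = 1
G(10) = mex({0, 2, 3}) = 1
G(11) = mex({0, 3}) = 1
G(12) = mex({1, 3}) = 0
G(13) = mex({0, 1, 2, 3}) = 4
G(14) = mex({0, 1, 2}) = 3
G(15) = mex({0, 1, 2}) = 3
G(16) = mex({0, 1, 2, 4}) = 3
G(17) = mex({0, 1, 3, 4}) = 2
G(18) = mex({0, 1, 3, 4}) = 2
G(19) = mex({0, 1, 3, 5}) = 2
G(20) = mex({0, 1, 2, 3, 5}) = 4
Therefore G(20) = 4.

4


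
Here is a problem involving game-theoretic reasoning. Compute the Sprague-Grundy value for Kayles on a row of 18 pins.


Kayles: a move removes 1 or 2 adjacent pins from a contiguous row.
Removing pins from a row of k leaves two independent rows (a, b) with a + b = k - 1 (one pin) or a + b = k - 2 (two pins); an end removal gives a = 0.
By Sprague-Grundy, G(k) = mex{ G(a) XOR G(b) } over all these splits. G(0) = 0.
G(1): splits (0,0):0^0=0 -> mex({0}) = 1
G(2): splits (0,1):0^1=1 (0,0):0^0=0 -> mex({0, 1}) = 2
G(3): splits (0,2):0^2=2 (1,1):1^1=0 (0,1):0^1=1 -> mex({0, 1, 2}) = 3
G(4): splits (0,3):0^3=3 (1,2):1^2=3 (0,2):0^2=2 (1,1):1^1=0 -> mex({0, 2, 3}) = 1
G(5): splits (0,4):0^1=1 (1,3):1^3=2 (2,2):2^2=0 (0,3):0^3=3 (1,2):1^2=3 -> mex({0, 1, 2, 3}) = 4
G(6) = mex({0, 1, 2, 4}) = 3
G(7) = mex({0, 1, 3, 4, 5}) = 2
G(8) = mex({0, 2, 3, 5, 6}) = 1
G(9) = mex({0, 1, 2, 3, 6, 7}) = 4
G(10) = mex({0, 1, 3, 4, 5, 7}) = 2
G(11) = mex({0, 1, 2, 3, 4, 5}) = 6
G(12) = mex({0, 1, 2, 3, 5, 6, 7}) = 4
G(13) = mex({0, 2, 3, 4, 6, 7}) = 1
G(14) = mex({0, 1, 4, 5, 6, 7}) = 2
G(15) = mex({0, 1, 2, 3, 4, 5, 6}) = 7
G(16) = mex({0, 2, 3, 5, 6, 7}) = 1
G(17) = mex({0, 1, 2, 3, 5, 6, 7}) = 4
G(18) = mex({0, 1, 2, 4, 5, 6}) = 3
Therefore G(18) = 3.

3


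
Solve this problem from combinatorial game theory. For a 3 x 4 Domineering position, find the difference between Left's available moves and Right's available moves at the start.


Board is 3 x 4 (rows x cols).
Left (vertical) placements: (rows-1) * cols = 2 * 4 = 8
Right (horizontal) placements: rows * (cols-1) = 3 * 3 = 9
Advantage = Left - Right = 8 - 9 = -1

-1


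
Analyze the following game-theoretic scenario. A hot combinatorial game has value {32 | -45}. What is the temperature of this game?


The game is {32 | -45}, a switch {a | b} with numbers a > b.
Cooling {a | b} by t gives {a - t | b + t}, which stops being hot when a - t = b + t, i.e. at t = (a - b)/2. So the temperature of a switch is (a - b)/2.
Temperature = (Left option - Right option) / 2
= (32 - (-45)) / 2
= 77 / 2
= 77/2

77/2


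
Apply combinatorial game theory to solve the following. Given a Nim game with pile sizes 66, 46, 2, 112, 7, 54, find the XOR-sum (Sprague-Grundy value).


We need the XOR (exclusive or) of all pile sizes.
After XOR-ing pile 1 (size 66): 0 XOR 66 = 66
After XOR-ing pile 2 (size 46): 66 XOR 46 = 108
After XOR-ing pile 3 (size 2): 108 XOR 2 = 110
After XOR-ing pile 4 (size 112): 110 XOR 112 = 30
After XOR-ing pile 5 (size 7): 30 XOR 7 = 25
After XOR-ing pile 6 (size 54): 25 XOR 54 = 47
The Nim-value of this position is 47.

47


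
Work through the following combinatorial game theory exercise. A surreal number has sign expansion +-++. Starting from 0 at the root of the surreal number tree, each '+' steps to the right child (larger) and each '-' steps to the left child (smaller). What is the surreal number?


Sign expansion: +-++
Rule: track bounds (lo, hi), initially (-inf, +inf). On '+', the current value becomes lo and we move to the simplest number in (value, hi): value + 1 if hi = +inf, otherwise the midpoint (value + hi)/2. On '-', the current value becomes hi and we move to value - 1 if lo = -inf, otherwise the midpoint (lo + value)/2.
Start at 0.
Step 1: sign = +, move right. Bounds: (0, +inf). Value = 1
Step 2: sign = -, move left. Bounds: (0, 1). Value = 1/2
Step 3: sign = +, move right. Bounds: (1/2, 1). Value = 3/4
Step 4: sign = +, move right. Bounds: (3/4, 1). Value = 7/8
The surreal number with sign expansion +-++ is 7/8.

7/8


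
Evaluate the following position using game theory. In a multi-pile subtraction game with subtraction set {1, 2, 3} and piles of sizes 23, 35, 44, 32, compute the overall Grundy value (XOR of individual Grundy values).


Subtraction set: {1, 2, 3}
For this subtraction set, G(n) = n mod 4 (period = max + 1 = 4).
Pile 1 (size 23): G(23) = 23 mod 4 = 3
Pile 2 (size 35): G(35) = 35 mod 4 = 3
Pile 3 (size 44): G(44) = 44 mod 4 = 0
Pile 4 (size 32): G(32) = 32 mod 4 = 0
Total Grundy value = XOR of all: 3 XOR 3 XOR 0 XOR 0 = 0

0


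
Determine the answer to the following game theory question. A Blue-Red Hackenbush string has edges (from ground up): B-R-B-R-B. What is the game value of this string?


Edges (from ground): B-R-B-R-B
By Berlekamp's sign-expansion rule, a Blue-Red Hackenbush stalk has the value of the surreal number whose sign sequence is the edge sequence with B -> + and R -> -.
Sign sequence: +-+-+
Trace the sign expansion in the surreal number tree, starting from 0:
Edge 1: B (sign +) -> bounds (0, +inf), value = 1
Edge 2: R (sign -) -> bounds (0, 1), value = 1/2
Edge 3: B (sign +) -> bounds (1/2, 1), value = 3/4
Edge 4: R (sign -) -> bounds (1/2, 3/4), value = 5/8
Edge 5: B (sign +) -> bounds (5/8, 3/4), value = 11/16
Game value = 11/16

11/16


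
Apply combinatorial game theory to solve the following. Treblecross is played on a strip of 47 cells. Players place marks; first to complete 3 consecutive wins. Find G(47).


Treblecross: place X on empty cells; 3-in-a-row wins.
Playing within two cells of an existing X lets the opponent win at once, so sensible play treats the cells i-2..i+2 around each X as dead. The player left with no safe cell loses, so this is a normal-play take-away game on strips of safe cells.
Placing X at cell i (0-indexed) of a strip of k safe cells leaves independent strips of sizes max(0, i-2) and max(0, k-i-3). Hence G(k) = mex{ G(max(0,i-2)) XOR G(max(0,k-i-3)) : 0 <= i < k }, with G(0) = 0.
G(1): splits (0,0):0^0=0 -> mex({0}) = 1
G(2): splits (0,0):0^0=0 -> mex({0}) = 1
G(3): splits (0,0):0^0=0 -> mex({0}) = 1
G(4): splits (0,1):0^1=1 (0,0):0^0=0 -> mex({0, 1}) = 2
G(5): splits (0,2):0^1=1 (0,1):0^1=1 (0,0):0^0=0 -> mex({0, 1}) = 2
G(6) = mex({1}) = 0
G(7) = mex({0, 1, 2}) = 3
G(8) = mex({0, 1, 2}) = 3
G(9) = mex({0, 2}) = 1
G(10) = mex({0, 2, 3}) = 1
G(11) = mex({0, 3}) = 1
G(12) = mex({1, 3}) = 0
G(13) = mex({0, 1, 2, 3}) = 4
G(14) = mex({0, 1, 2}) = 3
G(15) = mex({0, 1, 2}) = 3
G(16) = mex({0, 1, 2, 4}) = 3
G(17) = mex({0, 1, 3, 4}) = 2
G(18) = mex({0, 1, 3, 4}) = 2
G(19) = mex({0, 1, 3, 5}) = 2
G(20) = mex({0, 1, 2, 3, 5}) = 4
G(21) = mex({0, 1, 2, 3, 5}) = 4
G(22) = mex({1, 2, 6}) = 0
G(23) = mex({0, 1, 2, 3, 4, 6}) = 5
G(24) = mex({0, 1, 2, 3, 4}) = 5
G(25) = mex({0, 1, 3, 4, 7}) = 2
G(26) = mex({0, 1, 3, 4, 5, 7}) = 2
G(27) = mex({0, 1, 3, 5}) = 2
G(28) = mex({0, 1, 2, 5}) = 3
G(29) = mex({0, 1, 2, 4, 5, 6}) = 3
G(30) = mex({1, 2, 4, 6}) = 0
G(31) = mex({0, 1, 2, 3, 4, 6}) = 5
G(32) = mex({1, 2, 3, 4, 7}) = 0
G(33) = mex({0, 3, 7}) = 1
G(34) = mex({0, 2, 3, 5, 7}) = 1
G(35) = mex({0, 2, 3, 5, 6}) = 1
G(36) = mex({0, 1, 2, 5, 6}) = 3
G(37) = mex({0, 1, 2, 4, 5, 6}) = 3
G(38) = mex({0, 1, 2, 4}) = 3
G(39) = mex({0, 1, 2, 3, 4, 7}) = 5
G(40) = mex({0, 1, 2, 3, 4, 5, 7}) = 6
G(41) = mex({0, 1, 2, 3, 5, 7}) = 4
G(42) = mex({0, 1, 2, 3, 5, 6, 7}) = 4
G(43) = mex({0, 2, 3, 5, 6}) = 1
G(44) = mex({1, 2, 3, 4, 5, 6}) = 0
G(45) = mex({0, 1, 2, 3, 4, 6, 7}) = 5
G(46) = mex({0, 1, 2, 3, 4, 7}) = 5
G(47) = mex({0, 1, 2, 3, 4, 5, 7}) = 6
Therefore G(47) = 6.

6
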